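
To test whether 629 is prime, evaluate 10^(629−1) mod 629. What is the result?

565

10^1 ≡ 10 (mod 629)
10^2 ≡ 10^2 = 100 ≡ 100 (mod 629)
10^4 ≡ 100^2 = 10000 ≡ 565 (mod 629)
10^8 ≡ 565^2 = 319225 ≡ 322 (mod 629)
10^16 ≡ 322^2 = 103684 ≡ 528 (mod 629)
10^32 ≡ 528^2 = 278784 ≡ 137 (mod 629)
10^64 ≡ 137^2 = 18769 ≡ 528 (mod 629)
10^128 ≡ 528^2 = 278784 ≡ 137 (mod 629)
10^256 ≡ 137^2 = 18769 ≡ 528 (mod 629)
10^512 ≡ 528^2 = 278784 ≡ 137 (mod 629)
628 = 512 + 64 + 32 + 16 + 4 in binary powers of 2.
So 10^628 ≡ 137 · 528 · 137 · 528 · 565 ≡ 565 (mod 629).
Since 565 ≠ 1, base 10 is a Fermat witness: 629 is composite.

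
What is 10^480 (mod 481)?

1

10^1 ≡ 10 (mod 481)
10^2 ≡ 10^2 = 100 ≡ 100 (mod 481)
10^4 ≡ 100^2 = 10000 ≡ 380 (mod 481)
10^8 ≡ 380^2 = 144400 ≡ 100 (mod 481)
10^16 ≡ 100^2 = 10000 ≡ 380 (mod 481)
10^32 ≡ 380^2 = 144400 ≡ 100 (mod 481)
10^64 ≡ 100^2 = 10000 ≡ 380 (mod 481)
10^128 ≡ 380^2 = 144400 ≡ 100 (mod 481)
10^256 ≡ 100^2 = 10000 ≡ 380 (mod 481)
480 = 256 + 128 + 64 + 32 in binary powers of 2.
So 10^480 ≡ 380 · 100 · 380 · 100 ≡ 1 (mod 481).
Since the result is 1, base 10 gives no evidence that 481 is composite.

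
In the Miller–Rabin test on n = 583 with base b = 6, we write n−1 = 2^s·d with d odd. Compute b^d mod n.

303

583 − 1 = 582 = 2^1 · 291, so d = 291.
6^1 ≡ 6 (mod 583)
6^2 ≡ 6^2 = 36 ≡ 36 (mod 583)
6^4 ≡ 36^2 = 1296 ≡ 130 (mod 583)
6^8 ≡ 130^2 = 16900 ≡ 576 (mod 583)
6^16 ≡ 576^2 = 331776 ≡ 49 (mod 583)
6^32 ≡ 49^2 = 2401 ≡ 69 (mod 583)
6^64 ≡ 69^2 = 4761 ≡ 97 (mod 583)
6^128 ≡ 97^2 = 9409 ≡ 81 (mod 583)
6^256 ≡ 81^2 = 6561 ≡ 148 (mod 583)
291 = 256 + 32 + 2 + 1 in binary powers of 2.
So 6^291 ≡ 148 · 69 · 36 · 6 ≡ 303 (mod 583).
Squaring chain: 303; never reaches −1, so base 6 is a Miller–Rabin witness that 583 is composite.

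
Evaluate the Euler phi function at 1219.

Factor: 1219 = 23 · 53.
φ(1219) = (23−1) · (53−1) = 22 · 52 = 1144.

1144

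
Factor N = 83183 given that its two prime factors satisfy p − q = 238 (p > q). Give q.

Since p = q + 238, we have 83183 = q(q + 238), so q² + 238q − 83183 = 0.
Discriminant: 238² + 4·83183 = 56644 + 332732 = 389376; √389376 = 624.
q = (−238 + 624)/2 = 193, and p = q + 238 = 431.
Check: 193 · 431 = 83183.

193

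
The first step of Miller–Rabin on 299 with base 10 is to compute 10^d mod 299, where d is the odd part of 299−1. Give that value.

17

299 − 1 = 298 = 2^1 · 149, so d = 149.
10^1 ≡ 10 (mod 299)
10^2 ≡ 10^2 = 100 ≡ 100 (mod 299)
10^4 ≡ 100^2 = 10000 ≡ 133 (mod 299)
10^8 ≡ 133^2 = 17689 ≡ 48 (mod 299)
10^16 ≡ 48^2 = 2304 ≡ 211 (mod 299)
10^32 ≡ 211^2 = 44521 ≡ 269 (mod 299)
10^64 ≡ 269^2 = 72361 ≡ 3 (mod 299)
10^128 ≡ 3^2 = 9 ≡ 9 (mod 299)
149 = 128 + 16 + 4 + 1 in binary powers of 2.
So 10^149 ≡ 9 · 211 · 133 · 10 ≡ 17 (mod 299).
Squaring chain: 17; never reaches −1, so base 10 is a Miller–Rabin witness that 299 is composite.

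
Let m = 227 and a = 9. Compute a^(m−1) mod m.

9^1 ≡ 9 (mod 227)
9^2 ≡ 9^2 = 81 ≡ 81 (mod 227)
9^4 ≡ 81^2 = 6561 ≡ 205 (mod 227)
9^8 ≡ 205^2 = 42025 ≡ 30 (mod 227)
9^16 ≡ 30^2 = 900 ≡ 219 (mod 227)
9^32 ≡ 219^2 = 47961 ≡ 64 (mod 227)
9^64 ≡ 64^2 = 4096 ≡ 10 (mod 227)
9^128 ≡ 10^2 = 100 ≡ 100 (mod 227)
226 = 128 + 64 + 32 + 2 in binary powers of 2.
So 9^226 ≡ 100 · 10 · 64 · 81 ≡ 1 (mod 227).
Since the result is 1, base 9 gives no evidence that 227 is composite.

1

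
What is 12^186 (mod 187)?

111

12^1 ≡ 12 (mod 187)
12^2 ≡ 12^2 = 144 ≡ 144 (mod 187)
12^4 ≡ 144^2 = 20736 ≡ 166 (mod 187)
12^8 ≡ 166^2 = 27556 ≡ 67 (mod 187)
12^16 ≡ 67^2 = 4489 ≡ 1 (mod 187)
12^32 ≡ 1^2 = 1 ≡ 1 (mod 187)
12^64 ≡ 1^2 = 1 ≡ 1 (mod 187)
12^128 ≡ 1^2 = 1 ≡ 1 (mod 187)
186 = 128 + 32 + 16 + 8 + 2 in binary powers of 2.
So 12^186 ≡ 1 · 1 · 1 · 67 · 144 ≡ 111 (mod 187).
Since 111 ≠ 1, base 12 is a Fermat witness: 187 is composite.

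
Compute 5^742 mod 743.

5^1 ≡ 5 (mod 743)
5^2 ≡ 5^2 = 25 ≡ 25 (mod 743)
5^4 ≡ 25^2 = 625 ≡ 625 (mod 743)
5^8 ≡ 625^2 = 390625 ≡ 550 (mod 743)
5^16 ≡ 550^2 = 302500 ≡ 99 (mod 743)
5^32 ≡ 99^2 = 9801 ≡ 142 (mod 743)
5^64 ≡ 142^2 = 20164 ≡ 103 (mod 743)
5^128 ≡ 103^2 = 10609 ≡ 207 (mod 743)
5^256 ≡ 207^2 = 42849 ≡ 498 (mod 743)
5^512 ≡ 498^2 = 248004 ≡ 585 (mod 743)
742 = 512 + 128 + 64 + 32 + 4 + 2 in binary powers of 2.
So 5^742 ≡ 585 · 207 · 103 · 142 · 625 · 25 ≡ 1 (mod 743).
Since the result is 1, base 5 gives no evidence that 743 is composite.

1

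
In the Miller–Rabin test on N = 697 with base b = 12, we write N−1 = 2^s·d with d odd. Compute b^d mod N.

697 − 1 = 696 = 2^3 · 87, so d = 87.
12^1 ≡ 12 (mod 697)
12^2 ≡ 12^2 = 144 ≡ 144 (mod 697)
12^4 ≡ 144^2 = 20736 ≡ 523 (mod 697)
12^8 ≡ 523^2 = 273529 ≡ 305 (mod 697)
12^16 ≡ 305^2 = 93025 ≡ 324 (mod 697)
12^32 ≡ 324^2 = 104976 ≡ 426 (mod 697)
12^64 ≡ 426^2 = 181476 ≡ 256 (mod 697)
87 = 64 + 16 + 4 + 2 + 1 in binary powers of 2.
So 12^87 ≡ 256 · 324 · 523 · 144 · 12 ≡ 432 (mod 697).
Squaring chain: 432 → 525 → 310; never reaches −1, so base 12 is a Miller–Rabin witness that 697 is composite.

432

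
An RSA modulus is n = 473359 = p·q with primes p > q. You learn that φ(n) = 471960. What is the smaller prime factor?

φ(n) = (p−1)(q−1) = n − (p+q) + 1, so p + q = 473359 − 471960 + 1 = 1400.
p and q are the roots of t² − 1400t + 473359 = 0.
Discriminant: 1400² − 4·473359 = 1960000 − 1893436 = 66564; √66564 = 258.
q = (1400 − 258)/2 = 571, p = (1400 + 258)/2 = 829.
Check: 571 · 829 = 473359.

571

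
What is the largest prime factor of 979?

89

979 = 11 · 89
89 is prime.
So 979 = 11 · 89; the largest prime factor is 89.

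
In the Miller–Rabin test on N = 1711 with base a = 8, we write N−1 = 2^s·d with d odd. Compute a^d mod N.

1711 − 1 = 1710 = 2^1 · 855, so d = 855.
8^1 ≡ 8 (mod 1711)
8^2 ≡ 8^2 = 64 ≡ 64 (mod 1711)
8^4 ≡ 64^2 = 4096 ≡ 674 (mod 1711)
8^8 ≡ 674^2 = 454276 ≡ 861 (mod 1711)
8^16 ≡ 861^2 = 741321 ≡ 458 (mod 1711)
8^32 ≡ 458^2 = 209764 ≡ 1022 (mod 1711)
8^64 ≡ 1022^2 = 1044484 ≡ 774 (mod 1711)
8^128 ≡ 774^2 = 599076 ≡ 226 (mod 1711)
8^256 ≡ 226^2 = 51076 ≡ 1457 (mod 1711)
8^512 ≡ 1457^2 = 2122849 ≡ 1209 (mod 1711)
855 = 512 + 256 + 64 + 16 + 4 + 2 + 1 in binary powers of 2.
So 8^855 ≡ 1209 · 1457 · 774 · 458 · 674 · 64 · 8 ≡ 50 (mod 1711).
Squaring chain: 50; never reaches −1, so base 8 is a Miller–Rabin witness that 1711 is composite.

50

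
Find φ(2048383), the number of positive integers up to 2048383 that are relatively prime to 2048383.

2032254

Factor: 2048383 = 127^3.
φ(2048383) = 127^2·(127−1) = 2032254.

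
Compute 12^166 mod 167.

1

12^1 ≡ 12 (mod 167)
12^2 ≡ 12^2 = 144 ≡ 144 (mod 167)
12^4 ≡ 144^2 = 20736 ≡ 28 (mod 167)
12^8 ≡ 28^2 = 784 ≡ 116 (mod 167)
12^16 ≡ 116^2 = 13456 ≡ 96 (mod 167)
12^32 ≡ 96^2 = 9216 ≡ 31 (mod 167)
12^64 ≡ 31^2 = 961 ≡ 126 (mod 167)
12^128 ≡ 126^2 = 15876 ≡ 11 (mod 167)
166 = 128 + 32 + 4 + 2 in binary powers of 2.
So 12^166 ≡ 11 · 31 · 28 · 144 ≡ 1 (mod 167).
Since the result is 1, base 12 gives no evidence that 167 is composite.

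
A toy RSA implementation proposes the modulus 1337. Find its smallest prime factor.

1337 is odd.
Digit sum 14, not divisible by 3.
Ends in 7: not divisible by 5.
7: 1337 = 7·191

7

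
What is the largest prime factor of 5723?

5723 = 59 · 97
97 is prime.
So 5723 = 59 · 97; the largest prime factor is 97.

97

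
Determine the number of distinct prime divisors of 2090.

2090 = 2 · 1045
1045 = 5 · 209
209 = 11 · 19
2090 = 2 · 5 · 11 · 19, which has 4 distinct prime factors.

4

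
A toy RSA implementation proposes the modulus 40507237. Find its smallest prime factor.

83

40507237 is odd.
Digit sum 28, not divisible by 3.
Ends in 7: not divisible by 5.
7: 40507237 = 7·5786748 + 1
11: 40507237 = 11·3682476 + 1
13: 40507237 = 13·3115941 + 4
17: 40507237 = 17·2382778 + 11
19: 40507237 = 19·2131959 + 16
23: 40507237 = 23·1761184 + 5
29: 40507237 = 29·1396801 + 8
31: 40507237 = 31·1306685 + 2
37: 40507237 = 37·1094790 + 7
41: 40507237 = 41·987981 + 16
43: 40507237 = 43·942028 + 33
47: 40507237 = 47·861856 + 5
53: 40507237 = 53·764287 + 26
59: 40507237 = 59·686563 + 20
61: 40507237 = 61·664053 + 4
67: 40507237 = 67·604585 + 42
71: 40507237 = 71·570524 + 33
73: 40507237 = 73·554893 + 48
79: 40507237 = 79·512749 + 66
83: 40507237 = 83·488039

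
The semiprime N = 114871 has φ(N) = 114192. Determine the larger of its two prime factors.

φ(n) = (p−1)(q−1) = n − (p+q) + 1, so p + q = 114871 − 114192 + 1 = 680.
p and q are the roots of t² − 680t + 114871 = 0.
Discriminant: 680² − 4·114871 = 462400 − 459484 = 2916; √2916 = 54.
q = (680 − 54)/2 = 313, p = (680 + 54)/2 = 367.
Check: 313 · 367 = 114871.

367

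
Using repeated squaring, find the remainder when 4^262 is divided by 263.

4^1 ≡ 4 (mod 263)
4^2 ≡ 4^2 = 16 ≡ 16 (mod 263)
4^4 ≡ 16^2 = 256 ≡ 256 (mod 263)
4^8 ≡ 256^2 = 65536 ≡ 49 (mod 263)
4^16 ≡ 49^2 = 2401 ≡ 34 (mod 263)
4^32 ≡ 34^2 = 1156 ≡ 104 (mod 263)
4^64 ≡ 104^2 = 10816 ≡ 33 (mod 263)
4^128 ≡ 33^2 = 1089 ≡ 37 (mod 263)
4^256 ≡ 37^2 = 1369 ≡ 54 (mod 263)
262 = 256 + 4 + 2 in binary powers of 2.
So 4^262 ≡ 54 · 256 · 16 ≡ 1 (mod 263).
Since the result is 1, base 4 gives no evidence that 263 is composite.

1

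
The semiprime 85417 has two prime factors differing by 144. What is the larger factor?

Since p = q + 144, we have 85417 = q(q + 144), so q² + 144q − 85417 = 0.
Discriminant: 144² + 4·85417 = 20736 + 341668 = 362404; √362404 = 602.
q = (−144 + 602)/2 = 229, and p = q + 144 = 373.
Check: 229 · 373 = 85417.

373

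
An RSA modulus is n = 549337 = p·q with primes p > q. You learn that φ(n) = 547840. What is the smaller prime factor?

φ(n) = (p−1)(q−1) = n − (p+q) + 1, so p + q = 549337 − 547840 + 1 = 1498.
p and q are the roots of t² − 1498t + 549337 = 0.
Discriminant: 1498² − 4·549337 = 2244004 − 2197348 = 46656; √46656 = 216.
q = (1498 − 216)/2 = 641, p = (1498 + 216)/2 = 857.
Check: 641 · 857 = 549337.

641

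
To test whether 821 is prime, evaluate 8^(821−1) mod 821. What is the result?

8^1 ≡ 8 (mod 821)
8^2 ≡ 8^2 = 64 ≡ 64 (mod 821)
8^4 ≡ 64^2 = 4096 ≡ 812 (mod 821)
8^8 ≡ 812^2 = 659344 ≡ 81 (mod 821)
8^16 ≡ 81^2 = 6561 ≡ 814 (mod 821)
8^32 ≡ 814^2 = 662596 ≡ 49 (mod 821)
8^64 ≡ 49^2 = 2401 ≡ 759 (mod 821)
8^128 ≡ 759^2 = 576081 ≡ 560 (mod 821)
8^256 ≡ 560^2 = 313600 ≡ 799 (mod 821)
8^512 ≡ 799^2 = 638401 ≡ 484 (mod 821)
820 = 512 + 256 + 32 + 16 + 4 in binary powers of 2.
So 8^820 ≡ 484 · 799 · 49 · 814 · 812 ≡ 1 (mod 821).
Since the result is 1, base 8 gives no evidence that 821 is composite.

1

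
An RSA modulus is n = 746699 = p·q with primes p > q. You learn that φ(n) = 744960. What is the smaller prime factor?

769

φ(n) = (p−1)(q−1) = n − (p+q) + 1, so p + q = 746699 − 744960 + 1 = 1740.
p and q are the roots of t² − 1740t + 746699 = 0.
Discriminant: 1740² − 4·746699 = 3027600 − 2986796 = 40804; √40804 = 202.
q = (1740 − 202)/2 = 769, p = (1740 + 202)/2 = 971.
Check: 769 · 971 = 746699.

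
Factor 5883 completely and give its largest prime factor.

53

5883 = 3 · 1961
1961 = 37 · 53
53 is prime.
So 5883 = 3 · 37 · 53; the largest prime factor is 53.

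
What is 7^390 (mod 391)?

213

7^1 ≡ 7 (mod 391)
7^2 ≡ 7^2 = 49 ≡ 49 (mod 391)
7^4 ≡ 49^2 = 2401 ≡ 55 (mod 391)
7^8 ≡ 55^2 = 3025 ≡ 288 (mod 391)
7^16 ≡ 288^2 = 82944 ≡ 52 (mod 391)
7^32 ≡ 52^2 = 2704 ≡ 358 (mod 391)
7^64 ≡ 358^2 = 128164 ≡ 307 (mod 391)
7^128 ≡ 307^2 = 94249 ≡ 18 (mod 391)
7^256 ≡ 18^2 = 324 ≡ 324 (mod 391)
390 = 256 + 128 + 4 + 2 in binary powers of 2.
So 7^390 ≡ 324 · 18 · 55 · 49 ≡ 213 (mod 391).
Since 213 ≠ 1, base 7 is a Fermat witness: 391 is composite.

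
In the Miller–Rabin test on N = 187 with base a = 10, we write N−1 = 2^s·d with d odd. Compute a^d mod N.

187 − 1 = 186 = 2^1 · 93, so d = 93.
10^1 ≡ 10 (mod 187)
10^2 ≡ 10^2 = 100 ≡ 100 (mod 187)
10^4 ≡ 100^2 = 10000 ≡ 89 (mod 187)
10^8 ≡ 89^2 = 7921 ≡ 67 (mod 187)
10^16 ≡ 67^2 = 4489 ≡ 1 (mod 187)
10^32 ≡ 1^2 = 1 ≡ 1 (mod 187)
10^64 ≡ 1^2 = 1 ≡ 1 (mod 187)
93 = 64 + 16 + 8 + 4 + 1 in binary powers of 2.
So 10^93 ≡ 1 · 1 · 67 · 89 · 10 ≡ 164 (mod 187).
Squaring chain: 164; never reaches −1, so base 10 is a Miller–Rabin witness that 187 is composite.

164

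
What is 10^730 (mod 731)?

10^1 ≡ 10 (mod 731)
10^2 ≡ 10^2 = 100 ≡ 100 (mod 731)
10^4 ≡ 100^2 = 10000 ≡ 497 (mod 731)
10^8 ≡ 497^2 = 247009 ≡ 662 (mod 731)
10^16 ≡ 662^2 = 438244 ≡ 375 (mod 731)
10^32 ≡ 375^2 = 140625 ≡ 273 (mod 731)
10^64 ≡ 273^2 = 74529 ≡ 698 (mod 731)
10^128 ≡ 698^2 = 487204 ≡ 358 (mod 731)
10^256 ≡ 358^2 = 128164 ≡ 239 (mod 731)
10^512 ≡ 239^2 = 57121 ≡ 103 (mod 731)
730 = 512 + 128 + 64 + 16 + 8 + 2 in binary powers of 2.
So 10^730 ≡ 103 · 358 · 698 · 375 · 662 · 100 ≡ 461 (mod 731).
Since 461 ≠ 1, base 10 is a Fermat witness: 731 is composite.

461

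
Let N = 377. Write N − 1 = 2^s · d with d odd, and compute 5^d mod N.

138

377 − 1 = 376 = 2^3 · 47, so d = 47.
5^1 ≡ 5 (mod 377)
5^2 ≡ 5^2 = 25 ≡ 25 (mod 377)
5^4 ≡ 25^2 = 625 ≡ 248 (mod 377)
5^8 ≡ 248^2 = 61504 ≡ 53 (mod 377)
5^16 ≡ 53^2 = 2809 ≡ 170 (mod 377)
5^32 ≡ 170^2 = 28900 ≡ 248 (mod 377)
47 = 32 + 8 + 4 + 2 + 1 in binary powers of 2.
So 5^47 ≡ 248 · 53 · 248 · 25 · 5 ≡ 138 (mod 377).
Squaring chain: 138 → 194 → 313; never reaches −1, so base 5 is a Miller–Rabin witness that 377 is composite.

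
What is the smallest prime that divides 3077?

17

3077 is odd.
Digit sum 17, not divisible by 3.
Ends in 7: not divisible by 5.
7: 3077 = 7·439 + 4
11: 3077 = 11·279 + 8
13: 3077 = 13·236 + 9
17: 3077 = 17·181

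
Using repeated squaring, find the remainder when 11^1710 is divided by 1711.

11^1 ≡ 11 (mod 1711)
11^2 ≡ 11^2 = 121 ≡ 121 (mod 1711)
11^4 ≡ 121^2 = 14641 ≡ 953 (mod 1711)
11^8 ≡ 953^2 = 908209 ≡ 1379 (mod 1711)
11^16 ≡ 1379^2 = 1901641 ≡ 720 (mod 1711)
11^32 ≡ 720^2 = 518400 ≡ 1678 (mod 1711)
11^64 ≡ 1678^2 = 2815684 ≡ 1089 (mod 1711)
11^128 ≡ 1089^2 = 1185921 ≡ 198 (mod 1711)
11^256 ≡ 198^2 = 39204 ≡ 1562 (mod 1711)
11^512 ≡ 1562^2 = 2439844 ≡ 1669 (mod 1711)
11^1024 ≡ 1669^2 = 2785561 ≡ 53 (mod 1711)
1710 = 1024 + 512 + 128 + 32 + 8 + 4 + 2 in binary powers of 2.
So 11^1710 ≡ 53 · 1669 · 198 · 1678 · 1379 · 953 · 121 ≡ 1078 (mod 1711).
Since 1078 ≠ 1, base 11 is a Fermat witness: 1711 is composite.

1078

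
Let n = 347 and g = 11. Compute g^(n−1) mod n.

11^1 ≡ 11 (mod 347)
11^2 ≡ 11^2 = 121 ≡ 121 (mod 347)
11^4 ≡ 121^2 = 14641 ≡ 67 (mod 347)
11^8 ≡ 67^2 = 4489 ≡ 325 (mod 347)
11^16 ≡ 325^2 = 105625 ≡ 137 (mod 347)
11^32 ≡ 137^2 = 18769 ≡ 31 (mod 347)
11^64 ≡ 31^2 = 961 ≡ 267 (mod 347)
11^128 ≡ 267^2 = 71289 ≡ 154 (mod 347)
11^256 ≡ 154^2 = 23716 ≡ 120 (mod 347)
346 = 256 + 64 + 16 + 8 + 2 in binary powers of 2.
So 11^346 ≡ 120 · 267 · 137 · 325 · 121 ≡ 1 (mod 347).
Since the result is 1, base 11 gives no evidence that 347 is composite.

1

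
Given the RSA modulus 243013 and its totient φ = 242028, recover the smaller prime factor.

φ(n) = (p−1)(q−1) = n − (p+q) + 1, so p + q = 243013 − 242028 + 1 = 986.
p and q are the roots of t² − 986t + 243013 = 0.
Discriminant: 986² − 4·243013 = 972196 − 972052 = 144; √144 = 12.
q = (986 − 12)/2 = 487, p = (986 + 12)/2 = 499.
Check: 487 · 499 = 243013.

487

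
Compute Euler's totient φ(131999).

111456

Factor: 131999 = 7 · 109 · 173.
φ(131999) = (7−1) · (109−1) · (173−1) = 6 · 108 · 172 = 111456.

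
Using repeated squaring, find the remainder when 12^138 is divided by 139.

1

12^1 ≡ 12 (mod 139)
12^2 ≡ 12^2 = 144 ≡ 5 (mod 139)
12^4 ≡ 5^2 = 25 ≡ 25 (mod 139)
12^8 ≡ 25^2 = 625 ≡ 69 (mod 139)
12^16 ≡ 69^2 = 4761 ≡ 35 (mod 139)
12^32 ≡ 35^2 = 1225 ≡ 113 (mod 139)
12^64 ≡ 113^2 = 12769 ≡ 120 (mod 139)
12^128 ≡ 120^2 = 14400 ≡ 83 (mod 139)
138 = 128 + 8 + 2 in binary powers of 2.
So 12^138 ≡ 83 · 69 · 5 ≡ 1 (mod 139).
Since the result is 1, base 12 gives no evidence that 139 is composite.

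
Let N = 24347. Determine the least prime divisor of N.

97

24347 is odd.
Digit sum 20, not divisible by 3.
Ends in 7: not divisible by 5.
7: 24347 = 7·3478 + 1
11: 24347 = 11·2213 + 4
13: 24347 = 13·1872 + 11
17: 24347 = 17·1432 + 3
19: 24347 = 19·1281 + 8
23: 24347 = 23·1058 + 13
29: 24347 = 29·839 + 16
31: 24347 = 31·785 + 12
37: 24347 = 37·658 + 1
41: 24347 = 41·593 + 34
43: 24347 = 43·566 + 9
47: 24347 = 47·518 + 1
53: 24347 = 53·459 + 20
59: 24347 = 59·412 + 39
61: 24347 = 61·399 + 8
67: 24347 = 67·363 + 26
71: 24347 = 71·342 + 65
73: 24347 = 73·333 + 38
79: 24347 = 79·308 + 15
83: 24347 = 83·293 + 28
89: 24347 = 89·273 + 50
97: 24347 = 97·251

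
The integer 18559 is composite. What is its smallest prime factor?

67

18559 is odd.
Digit sum 28, not divisible by 3.
Ends in 9: not divisible by 5.
7: 18559 = 7·2651 + 2
11: 18559 = 11·1687 + 2
13: 18559 = 13·1427 + 8
17: 18559 = 17·1091 + 12
19: 18559 = 19·976 + 15
23: 18559 = 23·806 + 21
29: 18559 = 29·639 + 28
31: 18559 = 31·598 + 21
37: 18559 = 37·501 + 22
41: 18559 = 41·452 + 27
43: 18559 = 43·431 + 26
47: 18559 = 47·394 + 41
53: 18559 = 53·350 + 9
59: 18559 = 59·314 + 33
61: 18559 = 61·304 + 15
67: 18559 = 67·277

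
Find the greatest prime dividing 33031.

33031 = 17 · 1943
1943 = 29 · 67
67 is prime.
So 33031 = 17 · 29 · 67; the largest prime factor is 67.

67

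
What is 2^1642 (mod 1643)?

2^1 ≡ 2 (mod 1643)
2^2 ≡ 2^2 = 4 ≡ 4 (mod 1643)
2^4 ≡ 4^2 = 16 ≡ 16 (mod 1643)
2^8 ≡ 16^2 = 256 ≡ 256 (mod 1643)
2^16 ≡ 256^2 = 65536 ≡ 1459 (mod 1643)
2^32 ≡ 1459^2 = 2128681 ≡ 996 (mod 1643)
2^64 ≡ 996^2 = 992016 ≡ 1287 (mod 1643)
2^128 ≡ 1287^2 = 1656369 ≡ 225 (mod 1643)
2^256 ≡ 225^2 = 50625 ≡ 1335 (mod 1643)
2^512 ≡ 1335^2 = 1782225 ≡ 1213 (mod 1643)
2^1024 ≡ 1213^2 = 1471369 ≡ 884 (mod 1643)
1642 = 1024 + 512 + 64 + 32 + 8 + 2 in binary powers of 2.
So 2^1642 ≡ 884 · 1213 · 1287 · 996 · 256 · 4 ≡ 779 (mod 1643).
Since 779 ≠ 1, base 2 is a Fermat witness: 1643 is composite.

779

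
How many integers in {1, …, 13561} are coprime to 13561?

13300

Factor: 13561 = 71 · 191.
φ(13561) = (71−1) · (191−1) = 70 · 190 = 13300.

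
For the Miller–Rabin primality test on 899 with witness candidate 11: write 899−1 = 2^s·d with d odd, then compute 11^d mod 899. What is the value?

899 − 1 = 898 = 2^1 · 449, so d = 449.
11^1 ≡ 11 (mod 899)
11^2 ≡ 11^2 = 121 ≡ 121 (mod 899)
11^4 ≡ 121^2 = 14641 ≡ 257 (mod 899)
11^8 ≡ 257^2 = 66049 ≡ 422 (mod 899)
11^16 ≡ 422^2 = 178084 ≡ 82 (mod 899)
11^32 ≡ 82^2 = 6724 ≡ 431 (mod 899)
11^64 ≡ 431^2 = 185761 ≡ 567 (mod 899)
11^128 ≡ 567^2 = 321489 ≡ 546 (mod 899)
11^256 ≡ 546^2 = 298116 ≡ 547 (mod 899)
449 = 256 + 128 + 64 + 1 in binary powers of 2.
So 11^449 ≡ 547 · 546 · 567 · 11 ≡ 823 (mod 899).
Squaring chain: 823; never reaches −1, so base 11 is a Miller–Rabin witness that 899 is composite.

823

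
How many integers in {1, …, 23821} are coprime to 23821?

19680

Factor: 23821 = 7 · 41 · 83.
φ(23821) = (7−1) · (41−1) · (83−1) = 6 · 40 · 82 = 19680.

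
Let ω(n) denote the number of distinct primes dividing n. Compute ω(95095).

95095 = 5 · 19019
19019 = 7 · 2717
2717 = 11 · 247
247 = 13 · 19
95095 = 5 · 7 · 11 · 13 · 19, which has 5 distinct prime factors.

5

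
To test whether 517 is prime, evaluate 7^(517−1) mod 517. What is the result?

455

7^1 ≡ 7 (mod 517)
7^2 ≡ 7^2 = 49 ≡ 49 (mod 517)
7^4 ≡ 49^2 = 2401 ≡ 333 (mod 517)
7^8 ≡ 333^2 = 110889 ≡ 251 (mod 517)
7^16 ≡ 251^2 = 63001 ≡ 444 (mod 517)
7^32 ≡ 444^2 = 197136 ≡ 159 (mod 517)
7^64 ≡ 159^2 = 25281 ≡ 465 (mod 517)
7^128 ≡ 465^2 = 216225 ≡ 119 (mod 517)
7^256 ≡ 119^2 = 14161 ≡ 202 (mod 517)
7^512 ≡ 202^2 = 40804 ≡ 478 (mod 517)
516 = 512 + 4 in binary powers of 2.
So 7^516 ≡ 478 · 333 ≡ 455 (mod 517).
Since 455 ≠ 1, base 7 is a Fermat witness: 517 is composite.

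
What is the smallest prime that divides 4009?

4009 is odd.
Digit sum 13, not divisible by 3.
Ends in 9: not divisible by 5.
7: 4009 = 7·572 + 5
11: 4009 = 11·364 + 5
13: 4009 = 13·308 + 5
17: 4009 = 17·235 + 14
19: 4009 = 19·211

19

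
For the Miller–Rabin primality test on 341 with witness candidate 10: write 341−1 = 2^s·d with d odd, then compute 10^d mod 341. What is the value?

341 − 1 = 340 = 2^2 · 85, so d = 85.
10^1 ≡ 10 (mod 341)
10^2 ≡ 10^2 = 100 ≡ 100 (mod 341)
10^4 ≡ 100^2 = 10000 ≡ 111 (mod 341)
10^8 ≡ 111^2 = 12321 ≡ 45 (mod 341)
10^16 ≡ 45^2 = 2025 ≡ 320 (mod 341)
10^32 ≡ 320^2 = 102400 ≡ 100 (mod 341)
10^64 ≡ 100^2 = 10000 ≡ 111 (mod 341)
85 = 64 + 16 + 4 + 1 in binary powers of 2.
So 10^85 ≡ 111 · 320 · 111 · 10 ≡ 98 (mod 341).
Squaring chain: 98 → 56; never reaches −1, so base 10 is a Miller–Rabin witness that 341 is composite.

98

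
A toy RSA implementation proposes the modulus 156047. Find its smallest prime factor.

19

156047 is odd.
Digit sum 23, not divisible by 3.
Ends in 7: not divisible by 5.
7: 156047 = 7·22292 + 3
11: 156047 = 11·14186 + 1
13: 156047 = 13·12003 + 8
17: 156047 = 17·9179 + 4
19: 156047 = 19·8213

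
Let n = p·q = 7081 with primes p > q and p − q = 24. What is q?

73

Since p = q + 24, we have 7081 = q(q + 24), so q² + 24q − 7081 = 0.
Discriminant: 24² + 4·7081 = 576 + 28324 = 28900; √28900 = 170.
q = (−24 + 170)/2 = 73, and p = q + 24 = 97.
Check: 73 · 97 = 7081.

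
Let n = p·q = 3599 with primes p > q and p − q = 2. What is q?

Since p = q + 2, we have 3599 = q(q + 2), so q² + 2q − 3599 = 0.
Discriminant: 2² + 4·3599 = 4 + 14396 = 14400; √14400 = 120.
q = (−2 + 120)/2 = 59, and p = q + 2 = 61.
Check: 59 · 61 = 3599.

59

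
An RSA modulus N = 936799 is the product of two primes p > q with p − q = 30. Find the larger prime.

983

Since p = q + 30, we have 936799 = q(q + 30), so q² + 30q − 936799 = 0.
Discriminant: 30² + 4·936799 = 900 + 3747196 = 3748096; √3748096 = 1936.
q = (−30 + 1936)/2 = 953, and p = q + 30 = 983.
Check: 953 · 983 = 936799.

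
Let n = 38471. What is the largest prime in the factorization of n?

38471 = 17 · 2263
2263 = 31 · 73
73 is prime.
So 38471 = 17 · 31 · 73; the largest prime factor is 73.

73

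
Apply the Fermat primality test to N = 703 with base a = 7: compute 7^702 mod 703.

1

7^1 ≡ 7 (mod 703)
7^2 ≡ 7^2 = 49 ≡ 49 (mod 703)
7^4 ≡ 49^2 = 2401 ≡ 292 (mod 703)
7^8 ≡ 292^2 = 85264 ≡ 201 (mod 703)
7^16 ≡ 201^2 = 40401 ≡ 330 (mod 703)
7^32 ≡ 330^2 = 108900 ≡ 638 (mod 703)
7^64 ≡ 638^2 = 407044 ≡ 7 (mod 703)
7^128 ≡ 7^2 = 49 ≡ 49 (mod 703)
7^256 ≡ 49^2 = 2401 ≡ 292 (mod 703)
7^512 ≡ 292^2 = 85264 ≡ 201 (mod 703)
702 = 512 + 128 + 32 + 16 + 8 + 4 + 2 in binary powers of 2.
So 7^702 ≡ 201 · 49 · 638 · 330 · 201 · 292 · 49 ≡ 1 (mod 703).
Since the result is 1, base 7 gives no evidence that 703 is composite.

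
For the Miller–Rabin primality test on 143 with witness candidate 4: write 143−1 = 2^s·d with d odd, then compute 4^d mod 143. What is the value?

114

143 − 1 = 142 = 2^1 · 71, so d = 71.
4^1 ≡ 4 (mod 143)
4^2 ≡ 4^2 = 16 ≡ 16 (mod 143)
4^4 ≡ 16^2 = 256 ≡ 113 (mod 143)
4^8 ≡ 113^2 = 12769 ≡ 42 (mod 143)
4^16 ≡ 42^2 = 1764 ≡ 48 (mod 143)
4^32 ≡ 48^2 = 2304 ≡ 16 (mod 143)
4^64 ≡ 16^2 = 256 ≡ 113 (mod 143)
71 = 64 + 4 + 2 + 1 in binary powers of 2.
So 4^71 ≡ 113 · 113 · 16 · 4 ≡ 114 (mod 143).
Squaring chain: 114; never reaches −1, so base 4 is a Miller–Rabin witness that 143 is composite.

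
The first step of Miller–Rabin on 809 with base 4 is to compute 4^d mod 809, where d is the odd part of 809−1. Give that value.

808

809 − 1 = 808 = 2^3 · 101, so d = 101.
4^1 ≡ 4 (mod 809)
4^2 ≡ 4^2 = 16 ≡ 16 (mod 809)
4^4 ≡ 16^2 = 256 ≡ 256 (mod 809)
4^8 ≡ 256^2 = 65536 ≡ 7 (mod 809)
4^16 ≡ 7^2 = 49 ≡ 49 (mod 809)
4^32 ≡ 49^2 = 2401 ≡ 783 (mod 809)
4^64 ≡ 783^2 = 613089 ≡ 676 (mod 809)
101 = 64 + 32 + 4 + 1 in binary powers of 2.
So 4^101 ≡ 676 · 783 · 256 · 4 ≡ 808 (mod 809).
Since 4^d ≡ 808 (mod 809), base 4 does not prove 809 composite.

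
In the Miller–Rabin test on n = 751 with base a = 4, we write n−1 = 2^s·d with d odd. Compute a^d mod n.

751 − 1 = 750 = 2^1 · 375, so d = 375.
4^1 ≡ 4 (mod 751)
4^2 ≡ 4^2 = 16 ≡ 16 (mod 751)
4^4 ≡ 16^2 = 256 ≡ 256 (mod 751)
4^8 ≡ 256^2 = 65536 ≡ 199 (mod 751)
4^16 ≡ 199^2 = 39601 ≡ 549 (mod 751)
4^32 ≡ 549^2 = 301401 ≡ 250 (mod 751)
4^64 ≡ 250^2 = 62500 ≡ 167 (mod 751)
4^128 ≡ 167^2 = 27889 ≡ 102 (mod 751)
4^256 ≡ 102^2 = 10404 ≡ 641 (mod 751)
375 = 256 + 64 + 32 + 16 + 4 + 2 + 1 in binary powers of 2.
So 4^375 ≡ 641 · 167 · 250 · 549 · 256 · 16 · 4 ≡ 1 (mod 751).
Since 4^d ≡ 1 (mod 751), base 4 does not prove 751 composite.

1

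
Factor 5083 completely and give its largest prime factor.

5083 = 13 · 391
391 = 17 · 23
23 is prime.
So 5083 = 13 · 17 · 23; the largest prime factor is 23.

23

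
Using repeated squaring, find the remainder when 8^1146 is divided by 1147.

628

8^1 ≡ 8 (mod 1147)
8^2 ≡ 8^2 = 64 ≡ 64 (mod 1147)
8^4 ≡ 64^2 = 4096 ≡ 655 (mod 1147)
8^8 ≡ 655^2 = 429025 ≡ 47 (mod 1147)
8^16 ≡ 47^2 = 2209 ≡ 1062 (mod 1147)
8^32 ≡ 1062^2 = 1127844 ≡ 343 (mod 1147)
8^64 ≡ 343^2 = 117649 ≡ 655 (mod 1147)
8^128 ≡ 655^2 = 429025 ≡ 47 (mod 1147)
8^256 ≡ 47^2 = 2209 ≡ 1062 (mod 1147)
8^512 ≡ 1062^2 = 1127844 ≡ 343 (mod 1147)
8^1024 ≡ 343^2 = 117649 ≡ 655 (mod 1147)
1146 = 1024 + 64 + 32 + 16 + 8 + 2 in binary powers of 2.
So 8^1146 ≡ 655 · 655 · 343 · 1062 · 47 · 64 ≡ 628 (mod 1147).
Since 628 ≠ 1, base 8 is a Fermat witness: 1147 is composite.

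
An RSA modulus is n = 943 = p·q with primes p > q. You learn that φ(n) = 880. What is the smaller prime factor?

φ(n) = (p−1)(q−1) = n − (p+q) + 1, so p + q = 943 − 880 + 1 = 64.
p and q are the roots of t² − 64t + 943 = 0.
Discriminant: 64² − 4·943 = 4096 − 3772 = 324; √324 = 18.
q = (64 − 18)/2 = 23, p = (64 + 18)/2 = 41.
Check: 23 · 41 = 943.

23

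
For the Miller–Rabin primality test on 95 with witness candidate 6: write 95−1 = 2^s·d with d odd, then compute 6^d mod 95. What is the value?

95 − 1 = 94 = 2^1 · 47, so d = 47.
6^1 ≡ 6 (mod 95)
6^2 ≡ 6^2 = 36 ≡ 36 (mod 95)
6^4 ≡ 36^2 = 1296 ≡ 61 (mod 95)
6^8 ≡ 61^2 = 3721 ≡ 16 (mod 95)
6^16 ≡ 16^2 = 256 ≡ 66 (mod 95)
6^32 ≡ 66^2 = 4356 ≡ 81 (mod 95)
47 = 32 + 8 + 4 + 2 + 1 in binary powers of 2.
So 6^47 ≡ 81 · 16 · 61 · 36 · 6 ≡ 36 (mod 95).
Squaring chain: 36; never reaches −1, so base 6 is a Miller–Rabin witness that 95 is composite.

36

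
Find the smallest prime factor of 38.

2

38 is even: 2 divides it.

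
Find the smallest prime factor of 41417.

41417 is odd.
Digit sum 17, not divisible by 3.
Ends in 7: not divisible by 5.
7: 41417 = 7·5916 + 5
11: 41417 = 11·3765 + 2
13: 41417 = 13·3185 + 12
17: 41417 = 17·2436 + 5
19: 41417 = 19·2179 + 16
23: 41417 = 23·1800 + 17
29: 41417 = 29·1428 + 5
31: 41417 = 31·1336 + 1
37: 41417 = 37·1119 + 14
41: 41417 = 41·1010 + 7
43: 41417 = 43·963 + 8
47: 41417 = 47·881 + 10
53: 41417 = 53·781 + 24
59: 41417 = 59·701 + 58
61: 41417 = 61·678 + 59
67: 41417 = 67·618 + 11
71: 41417 = 71·583 + 24
73: 41417 = 73·567 + 26
79: 41417 = 79·524 + 21
83: 41417 = 83·499

83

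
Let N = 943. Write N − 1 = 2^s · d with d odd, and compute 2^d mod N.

943 − 1 = 942 = 2^1 · 471, so d = 471.
2^1 ≡ 2 (mod 943)
2^2 ≡ 2^2 = 4 ≡ 4 (mod 943)
2^4 ≡ 4^2 = 16 ≡ 16 (mod 943)
2^8 ≡ 16^2 = 256 ≡ 256 (mod 943)
2^16 ≡ 256^2 = 65536 ≡ 469 (mod 943)
2^32 ≡ 469^2 = 219961 ≡ 242 (mod 943)
2^64 ≡ 242^2 = 58564 ≡ 98 (mod 943)
2^128 ≡ 98^2 = 9604 ≡ 174 (mod 943)
2^256 ≡ 174^2 = 30276 ≡ 100 (mod 943)
471 = 256 + 128 + 64 + 16 + 4 + 2 + 1 in binary powers of 2.
So 2^471 ≡ 100 · 174 · 98 · 469 · 16 · 4 · 2 ≡ 121 (mod 943).
Squaring chain: 121; never reaches −1, so base 2 is a Miller–Rabin witness that 943 is composite.

121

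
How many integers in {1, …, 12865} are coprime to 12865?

9840

Factor: 12865 = 5 · 31 · 83.
φ(12865) = (5−1) · (31−1) · (83−1) = 4 · 30 · 82 = 9840.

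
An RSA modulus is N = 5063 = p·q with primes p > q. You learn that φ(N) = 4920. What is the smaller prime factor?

61

φ(n) = (p−1)(q−1) = n − (p+q) + 1, so p + q = 5063 − 4920 + 1 = 144.
p and q are the roots of t² − 144t + 5063 = 0.
Discriminant: 144² − 4·5063 = 20736 − 20252 = 484; √484 = 22.
q = (144 − 22)/2 = 61, p = (144 + 22)/2 = 83.
Check: 61 · 83 = 5063.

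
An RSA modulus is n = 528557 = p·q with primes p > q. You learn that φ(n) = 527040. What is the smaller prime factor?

541

φ(n) = (p−1)(q−1) = n − (p+q) + 1, so p + q = 528557 − 527040 + 1 = 1518.
p and q are the roots of t² − 1518t + 528557 = 0.
Discriminant: 1518² − 4·528557 = 2304324 − 2114228 = 190096; √190096 = 436.
q = (1518 − 436)/2 = 541, p = (1518 + 436)/2 = 977.
Check: 541 · 977 = 528557.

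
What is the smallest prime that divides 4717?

53

4717 is odd.
Digit sum 19, not divisible by 3.
Ends in 7: not divisible by 5.
7: 4717 = 7·673 + 6
11: 4717 = 11·428 + 9
13: 4717 = 13·362 + 11
17: 4717 = 17·277 + 8
19: 4717 = 19·248 + 5
23: 4717 = 23·205 + 2
29: 4717 = 29·162 + 19
31: 4717 = 31·152 + 5
37: 4717 = 37·127 + 18
41: 4717 = 41·115 + 2
43: 4717 = 43·109 + 30
47: 4717 = 47·100 + 17
53: 4717 = 53·89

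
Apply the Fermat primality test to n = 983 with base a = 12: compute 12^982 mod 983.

12^1 ≡ 12 (mod 983)
12^2 ≡ 12^2 = 144 ≡ 144 (mod 983)
12^4 ≡ 144^2 = 20736 ≡ 93 (mod 983)
12^8 ≡ 93^2 = 8649 ≡ 785 (mod 983)
12^16 ≡ 785^2 = 616225 ≡ 867 (mod 983)
12^32 ≡ 867^2 = 751689 ≡ 677 (mod 983)
12^64 ≡ 677^2 = 458329 ≡ 251 (mod 983)
12^128 ≡ 251^2 = 63001 ≡ 89 (mod 983)
12^256 ≡ 89^2 = 7921 ≡ 57 (mod 983)
12^512 ≡ 57^2 = 3249 ≡ 300 (mod 983)
982 = 512 + 256 + 128 + 64 + 16 + 4 + 2 in binary powers of 2.
So 12^982 ≡ 300 · 57 · 89 · 251 · 867 · 93 · 144 ≡ 1 (mod 983).
Since the result is 1, base 12 gives no evidence that 983 is composite.

1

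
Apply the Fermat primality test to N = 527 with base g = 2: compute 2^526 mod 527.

64

2^1 ≡ 2 (mod 527)
2^2 ≡ 2^2 = 4 ≡ 4 (mod 527)
2^4 ≡ 4^2 = 16 ≡ 16 (mod 527)
2^8 ≡ 16^2 = 256 ≡ 256 (mod 527)
2^16 ≡ 256^2 = 65536 ≡ 188 (mod 527)
2^32 ≡ 188^2 = 35344 ≡ 35 (mod 527)
2^64 ≡ 35^2 = 1225 ≡ 171 (mod 527)
2^128 ≡ 171^2 = 29241 ≡ 256 (mod 527)
2^256 ≡ 256^2 = 65536 ≡ 188 (mod 527)
2^512 ≡ 188^2 = 35344 ≡ 35 (mod 527)
526 = 512 + 8 + 4 + 2 in binary powers of 2.
So 2^526 ≡ 35 · 256 · 16 · 4 ≡ 64 (mod 527).
Since 64 ≠ 1, base 2 is a Fermat witness: 527 is composite.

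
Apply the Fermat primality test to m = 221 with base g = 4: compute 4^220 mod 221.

35

4^1 ≡ 4 (mod 221)
4^2 ≡ 4^2 = 16 ≡ 16 (mod 221)
4^4 ≡ 16^2 = 256 ≡ 35 (mod 221)
4^8 ≡ 35^2 = 1225 ≡ 120 (mod 221)
4^16 ≡ 120^2 = 14400 ≡ 35 (mod 221)
4^32 ≡ 35^2 = 1225 ≡ 120 (mod 221)
4^64 ≡ 120^2 = 14400 ≡ 35 (mod 221)
4^128 ≡ 35^2 = 1225 ≡ 120 (mod 221)
220 = 128 + 64 + 16 + 8 + 4 in binary powers of 2.
So 4^220 ≡ 120 · 35 · 35 · 120 · 35 ≡ 35 (mod 221).
Since 35 ≠ 1, base 4 is a Fermat witness: 221 is composite.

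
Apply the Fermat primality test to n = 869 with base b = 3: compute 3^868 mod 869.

115

3^1 ≡ 3 (mod 869)
3^2 ≡ 3^2 = 9 ≡ 9 (mod 869)
3^4 ≡ 9^2 = 81 ≡ 81 (mod 869)
3^8 ≡ 81^2 = 6561 ≡ 478 (mod 869)
3^16 ≡ 478^2 = 228484 ≡ 806 (mod 869)
3^32 ≡ 806^2 = 649636 ≡ 493 (mod 869)
3^64 ≡ 493^2 = 243049 ≡ 598 (mod 869)
3^128 ≡ 598^2 = 357604 ≡ 445 (mod 869)
3^256 ≡ 445^2 = 198025 ≡ 762 (mod 869)
3^512 ≡ 762^2 = 580644 ≡ 152 (mod 869)
868 = 512 + 256 + 64 + 32 + 4 in binary powers of 2.
So 3^868 ≡ 152 · 762 · 598 · 493 · 81 ≡ 115 (mod 869).
Since 115 ≠ 1, base 3 is a Fermat witness: 869 is composite.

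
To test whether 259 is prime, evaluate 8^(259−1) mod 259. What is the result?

8^1 ≡ 8 (mod 259)
8^2 ≡ 8^2 = 64 ≡ 64 (mod 259)
8^4 ≡ 64^2 = 4096 ≡ 211 (mod 259)
8^8 ≡ 211^2 = 44521 ≡ 232 (mod 259)
8^16 ≡ 232^2 = 53824 ≡ 211 (mod 259)
8^32 ≡ 211^2 = 44521 ≡ 232 (mod 259)
8^64 ≡ 232^2 = 53824 ≡ 211 (mod 259)
8^128 ≡ 211^2 = 44521 ≡ 232 (mod 259)
8^256 ≡ 232^2 = 53824 ≡ 211 (mod 259)
258 = 256 + 2 in binary powers of 2.
So 8^258 ≡ 211 · 64 ≡ 36 (mod 259).
Since 36 ≠ 1, base 8 is a Fermat witness: 259 is composite.

36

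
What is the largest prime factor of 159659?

79

159659 = 43 · 3713
3713 = 47 · 79
79 is prime.
So 159659 = 43 · 47 · 79; the largest prime factor is 79.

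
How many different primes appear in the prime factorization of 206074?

206074 = 2 · 103037
103037 = 11 · 9367
9367 = 17 · 551
551 = 19 · 29
206074 = 2 · 11 · 17 · 19 · 29, which has 5 distinct prime factors.

5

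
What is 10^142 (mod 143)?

10^1 ≡ 10 (mod 143)
10^2 ≡ 10^2 = 100 ≡ 100 (mod 143)
10^4 ≡ 100^2 = 10000 ≡ 133 (mod 143)
10^8 ≡ 133^2 = 17689 ≡ 100 (mod 143)
10^16 ≡ 100^2 = 10000 ≡ 133 (mod 143)
10^32 ≡ 133^2 = 17689 ≡ 100 (mod 143)
10^64 ≡ 100^2 = 10000 ≡ 133 (mod 143)
10^128 ≡ 133^2 = 17689 ≡ 100 (mod 143)
142 = 128 + 8 + 4 + 2 in binary powers of 2.
So 10^142 ≡ 100 · 100 · 133 · 100 ≡ 133 (mod 143).
Since 133 ≠ 1, base 10 is a Fermat witness: 143 is composite.

133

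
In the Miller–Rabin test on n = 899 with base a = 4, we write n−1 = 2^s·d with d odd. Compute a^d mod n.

899 − 1 = 898 = 2^1 · 449, so d = 449.
4^1 ≡ 4 (mod 899)
4^2 ≡ 4^2 = 16 ≡ 16 (mod 899)
4^4 ≡ 16^2 = 256 ≡ 256 (mod 899)
4^8 ≡ 256^2 = 65536 ≡ 808 (mod 899)
4^16 ≡ 808^2 = 652864 ≡ 190 (mod 899)
4^32 ≡ 190^2 = 36100 ≡ 140 (mod 899)
4^64 ≡ 140^2 = 19600 ≡ 721 (mod 899)
4^128 ≡ 721^2 = 519841 ≡ 219 (mod 899)
4^256 ≡ 219^2 = 47961 ≡ 314 (mod 899)
449 = 256 + 128 + 64 + 1 in binary powers of 2.
So 4^449 ≡ 314 · 219 · 721 · 4 ≡ 845 (mod 899).
Squaring chain: 845; never reaches −1, so base 4 is a Miller–Rabin witness that 899 is composite.

845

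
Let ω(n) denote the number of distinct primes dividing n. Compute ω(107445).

5

107445 = 3 · 35815
35815 = 5 · 7163
7163 = 13 · 551
551 = 19 · 29
107445 = 3 · 5 · 13 · 19 · 29, which has 5 distinct prime factors.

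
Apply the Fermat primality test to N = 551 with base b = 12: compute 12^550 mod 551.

12^1 ≡ 12 (mod 551)
12^2 ≡ 12^2 = 144 ≡ 144 (mod 551)
12^4 ≡ 144^2 = 20736 ≡ 349 (mod 551)
12^8 ≡ 349^2 = 121801 ≡ 30 (mod 551)
12^16 ≡ 30^2 = 900 ≡ 349 (mod 551)
12^32 ≡ 349^2 = 121801 ≡ 30 (mod 551)
12^64 ≡ 30^2 = 900 ≡ 349 (mod 551)
12^128 ≡ 349^2 = 121801 ≡ 30 (mod 551)
12^256 ≡ 30^2 = 900 ≡ 349 (mod 551)
12^512 ≡ 349^2 = 121801 ≡ 30 (mod 551)
550 = 512 + 32 + 4 + 2 in binary powers of 2.
So 12^550 ≡ 30 · 30 · 349 · 144 ≡ 463 (mod 551).
Since 463 ≠ 1, base 12 is a Fermat witness: 551 is composite.

463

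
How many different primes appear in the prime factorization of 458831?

458831 = 19^2 · 1271
1271 = 31 · 41
458831 = 19^2 · 31 · 41, which has 3 distinct prime factors.

3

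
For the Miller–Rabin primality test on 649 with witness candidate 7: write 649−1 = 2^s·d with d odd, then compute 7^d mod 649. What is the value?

649 − 1 = 648 = 2^3 · 81, so d = 81.
7^1 ≡ 7 (mod 649)
7^2 ≡ 7^2 = 49 ≡ 49 (mod 649)
7^4 ≡ 49^2 = 2401 ≡ 454 (mod 649)
7^8 ≡ 454^2 = 206116 ≡ 383 (mod 649)
7^16 ≡ 383^2 = 146689 ≡ 15 (mod 649)
7^32 ≡ 15^2 = 225 ≡ 225 (mod 649)
7^64 ≡ 225^2 = 50625 ≡ 3 (mod 649)
81 = 64 + 16 + 1 in binary powers of 2.
So 7^81 ≡ 3 · 15 · 7 ≡ 315 (mod 649).
Squaring chain: 315 → 577 → 641; never reaches −1, so base 7 is a Miller–Rabin witness that 649 is composite.

315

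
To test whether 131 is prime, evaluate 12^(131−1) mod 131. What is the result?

12^1 ≡ 12 (mod 131)
12^2 ≡ 12^2 = 144 ≡ 13 (mod 131)
12^4 ≡ 13^2 = 169 ≡ 38 (mod 131)
12^8 ≡ 38^2 = 1444 ≡ 3 (mod 131)
12^16 ≡ 3^2 = 9 ≡ 9 (mod 131)
12^32 ≡ 9^2 = 81 ≡ 81 (mod 131)
12^64 ≡ 81^2 = 6561 ≡ 11 (mod 131)
12^128 ≡ 11^2 = 121 ≡ 121 (mod 131)
130 = 128 + 2 in binary powers of 2.
So 12^130 ≡ 121 · 13 ≡ 1 (mod 131).
Since the result is 1, base 12 gives no evidence that 131 is composite.

1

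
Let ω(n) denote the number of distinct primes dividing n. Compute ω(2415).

4

2415 = 3 · 805
805 = 5 · 161
161 = 7 · 23
2415 = 3 · 5 · 7 · 23, which has 4 distinct prime factors.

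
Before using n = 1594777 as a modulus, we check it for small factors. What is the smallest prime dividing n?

41

1594777 is odd.
Digit sum 40, not divisible by 3.
Ends in 7: not divisible by 5.
7: 1594777 = 7·227825 + 2
11: 1594777 = 11·144979 + 8
13: 1594777 = 13·122675 + 2
17: 1594777 = 17·93810 + 7
19: 1594777 = 19·83935 + 12
23: 1594777 = 23·69338 + 3
29: 1594777 = 29·54992 + 9
31: 1594777 = 31·51444 + 13
37: 1594777 = 37·43102 + 3
41: 1594777 = 41·38897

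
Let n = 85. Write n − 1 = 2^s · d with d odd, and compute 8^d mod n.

85 − 1 = 84 = 2^2 · 21, so d = 21.
8^1 ≡ 8 (mod 85)
8^2 ≡ 8^2 = 64 ≡ 64 (mod 85)
8^4 ≡ 64^2 = 4096 ≡ 16 (mod 85)
8^8 ≡ 16^2 = 256 ≡ 1 (mod 85)
8^16 ≡ 1^2 = 1 ≡ 1 (mod 85)
21 = 16 + 4 + 1 in binary powers of 2.
So 8^21 ≡ 1 · 16 · 8 ≡ 43 (mod 85).
Squaring chain: 43 → 64; never reaches −1, so base 8 is a Miller–Rabin witness that 85 is composite.

43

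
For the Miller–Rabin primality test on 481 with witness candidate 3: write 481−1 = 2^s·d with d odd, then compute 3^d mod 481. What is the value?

196

481 − 1 = 480 = 2^5 · 15, so d = 15.
3^1 ≡ 3 (mod 481)
3^2 ≡ 3^2 = 9 ≡ 9 (mod 481)
3^4 ≡ 9^2 = 81 ≡ 81 (mod 481)
3^8 ≡ 81^2 = 6561 ≡ 308 (mod 481)
15 = 8 + 4 + 2 + 1 in binary powers of 2.
So 3^15 ≡ 308 · 81 · 9 · 3 ≡ 196 (mod 481).
Squaring chain: 196 → 417 → 248 → 417 → 248; never reaches −1, so base 3 is a Miller–Rabin witness that 481 is composite.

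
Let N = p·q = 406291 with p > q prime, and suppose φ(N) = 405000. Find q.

φ(n) = (p−1)(q−1) = n − (p+q) + 1, so p + q = 406291 − 405000 + 1 = 1292.
p and q are the roots of t² − 1292t + 406291 = 0.
Discriminant: 1292² − 4·406291 = 1669264 − 1625164 = 44100; √44100 = 210.
q = (1292 − 210)/2 = 541, p = (1292 + 210)/2 = 751.
Check: 541 · 751 = 406291.

541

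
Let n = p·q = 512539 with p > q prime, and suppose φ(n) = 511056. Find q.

φ(n) = (p−1)(q−1) = n − (p+q) + 1, so p + q = 512539 − 511056 + 1 = 1484.
p and q are the roots of t² − 1484t + 512539 = 0.
Discriminant: 1484² − 4·512539 = 2202256 − 2050156 = 152100; √152100 = 390.
q = (1484 − 390)/2 = 547, p = (1484 + 390)/2 = 937.
Check: 547 · 937 = 512539.

547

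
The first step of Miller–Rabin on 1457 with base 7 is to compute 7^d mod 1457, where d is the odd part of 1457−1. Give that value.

1457 − 1 = 1456 = 2^4 · 91, so d = 91.
7^1 ≡ 7 (mod 1457)
7^2 ≡ 7^2 = 49 ≡ 49 (mod 1457)
7^4 ≡ 49^2 = 2401 ≡ 944 (mod 1457)
7^8 ≡ 944^2 = 891136 ≡ 909 (mod 1457)
7^16 ≡ 909^2 = 826281 ≡ 162 (mod 1457)
7^32 ≡ 162^2 = 26244 ≡ 18 (mod 1457)
7^64 ≡ 18^2 = 324 ≡ 324 (mod 1457)
91 = 64 + 16 + 8 + 2 + 1 in binary powers of 2.
So 7^91 ≡ 324 · 162 · 909 · 49 · 7 ≡ 1061 (mod 1457).
Squaring chain: 1061 → 917 → 200 → 661; never reaches −1, so base 7 is a Miller–Rabin witness that 1457 is composite.

1061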